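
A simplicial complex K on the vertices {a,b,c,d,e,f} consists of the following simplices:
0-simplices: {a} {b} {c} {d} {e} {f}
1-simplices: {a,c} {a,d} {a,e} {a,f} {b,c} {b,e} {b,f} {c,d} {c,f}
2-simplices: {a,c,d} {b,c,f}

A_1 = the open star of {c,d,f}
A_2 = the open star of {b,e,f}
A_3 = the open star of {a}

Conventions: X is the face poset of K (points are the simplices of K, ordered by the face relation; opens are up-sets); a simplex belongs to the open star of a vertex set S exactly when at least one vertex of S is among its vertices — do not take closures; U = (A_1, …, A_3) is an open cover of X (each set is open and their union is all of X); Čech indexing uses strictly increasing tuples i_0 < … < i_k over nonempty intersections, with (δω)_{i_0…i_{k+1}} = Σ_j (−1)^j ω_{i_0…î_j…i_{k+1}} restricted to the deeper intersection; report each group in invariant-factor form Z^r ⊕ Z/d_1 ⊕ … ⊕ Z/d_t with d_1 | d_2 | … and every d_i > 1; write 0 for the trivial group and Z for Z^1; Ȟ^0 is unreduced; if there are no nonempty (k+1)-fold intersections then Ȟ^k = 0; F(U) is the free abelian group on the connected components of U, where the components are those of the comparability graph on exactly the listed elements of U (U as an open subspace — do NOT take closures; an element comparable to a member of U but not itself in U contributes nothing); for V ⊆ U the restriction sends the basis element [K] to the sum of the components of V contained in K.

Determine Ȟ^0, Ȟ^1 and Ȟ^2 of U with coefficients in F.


nonempty intersections:
  A1={{c},{d},{f},{a,c},{a,d},{a,f},{b,c},{b,f},{c,d},{c,f},{a,c,d},{b,c,f}} A2={{b},{e},{f},{a,e},{a,f},{b,c},{b,e},{b,f},{c,f},{b,c,f}} A3={{a},{a,c},{a,d},{a,e},{a,f},{a,c,d}}
  A12={{f},{a,f},{b,c},{b,f},{c,f},{b,c,f}} A13={{a,c},{a,d},{a,f},{a,c,d}} A23={{a,e},{a,f}}
  A123={{a,f}}
components per intersection:
  A1: {{c},{d},{f},{a,c},{a,d},{a,f},{b,c},{b,f},{c,d},{c,f},{a,c,d},{b,c,f}}
  A2: {{b},{e},{f},{a,e},{a,f},{b,c},{b,e},{b,f},{c,f},{b,c,f}}
  A3: {{a},{a,c},{a,d},{a,e},{a,f},{a,c,d}}
  A12: {{f},{a,f},{b,c},{b,f},{c,f},{b,c,f}}
  A13: {{a,c},{a,d},{a,c,d}} {{a,f}}
  A23: {{a,e}} {{a,f}}
  A123: {{a,f}}
C dims 3,5,1; δ0: rk 2, SNF 1^2; δ1: rk 1, SNF 1^1
Ȟ^0: (3−2)−0=1 ⇒ Z
Ȟ^1: (5−1)−2=2 ⇒ Z^2
Ȟ^2: (1−0)−1=0 ⇒ 0

Ȟ^0 = Z, Ȟ^1 = Z^2, Ȟ^2 = 0


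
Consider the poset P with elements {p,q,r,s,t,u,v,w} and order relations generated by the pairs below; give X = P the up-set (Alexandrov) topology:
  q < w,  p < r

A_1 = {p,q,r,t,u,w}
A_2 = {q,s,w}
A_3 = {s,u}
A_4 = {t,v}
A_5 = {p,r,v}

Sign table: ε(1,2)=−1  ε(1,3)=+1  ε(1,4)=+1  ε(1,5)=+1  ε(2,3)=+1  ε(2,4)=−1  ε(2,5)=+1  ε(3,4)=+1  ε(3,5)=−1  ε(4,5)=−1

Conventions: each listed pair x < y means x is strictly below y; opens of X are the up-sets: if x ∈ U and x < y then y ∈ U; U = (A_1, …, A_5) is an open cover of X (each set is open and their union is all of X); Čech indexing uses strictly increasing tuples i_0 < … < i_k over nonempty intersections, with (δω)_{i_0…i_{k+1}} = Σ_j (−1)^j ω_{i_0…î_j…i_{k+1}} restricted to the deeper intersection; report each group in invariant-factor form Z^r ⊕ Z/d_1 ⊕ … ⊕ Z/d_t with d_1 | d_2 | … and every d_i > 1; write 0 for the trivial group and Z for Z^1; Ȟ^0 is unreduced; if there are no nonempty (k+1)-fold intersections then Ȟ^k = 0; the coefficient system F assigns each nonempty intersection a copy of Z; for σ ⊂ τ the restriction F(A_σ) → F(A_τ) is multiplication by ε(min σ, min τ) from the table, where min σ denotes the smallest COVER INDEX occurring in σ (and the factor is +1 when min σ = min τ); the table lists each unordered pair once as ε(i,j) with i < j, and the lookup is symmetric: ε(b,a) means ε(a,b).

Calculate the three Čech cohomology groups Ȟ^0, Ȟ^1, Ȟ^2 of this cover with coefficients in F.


Ȟ^0 = 0,  Ȟ^1 = Z ⊕ Z/2,  Ȟ^2 = 0

nerve simplices:
  A12={q,w} A13={u} A14={t} A15={p,r} A23={s} A45={v}
C dims 5,6; δ0: rk 5, SNF 1^4·2
degree 0: 5−5−0 = 0 → Ȟ^0 ≅ 0
degree 1: 6−0−5 = 1 plus torsion [2] → Ȟ^1 ≅ Z ⊕ Z/2
degree 2: 0−0−0 = 0 → Ȟ^2 ≅ 0


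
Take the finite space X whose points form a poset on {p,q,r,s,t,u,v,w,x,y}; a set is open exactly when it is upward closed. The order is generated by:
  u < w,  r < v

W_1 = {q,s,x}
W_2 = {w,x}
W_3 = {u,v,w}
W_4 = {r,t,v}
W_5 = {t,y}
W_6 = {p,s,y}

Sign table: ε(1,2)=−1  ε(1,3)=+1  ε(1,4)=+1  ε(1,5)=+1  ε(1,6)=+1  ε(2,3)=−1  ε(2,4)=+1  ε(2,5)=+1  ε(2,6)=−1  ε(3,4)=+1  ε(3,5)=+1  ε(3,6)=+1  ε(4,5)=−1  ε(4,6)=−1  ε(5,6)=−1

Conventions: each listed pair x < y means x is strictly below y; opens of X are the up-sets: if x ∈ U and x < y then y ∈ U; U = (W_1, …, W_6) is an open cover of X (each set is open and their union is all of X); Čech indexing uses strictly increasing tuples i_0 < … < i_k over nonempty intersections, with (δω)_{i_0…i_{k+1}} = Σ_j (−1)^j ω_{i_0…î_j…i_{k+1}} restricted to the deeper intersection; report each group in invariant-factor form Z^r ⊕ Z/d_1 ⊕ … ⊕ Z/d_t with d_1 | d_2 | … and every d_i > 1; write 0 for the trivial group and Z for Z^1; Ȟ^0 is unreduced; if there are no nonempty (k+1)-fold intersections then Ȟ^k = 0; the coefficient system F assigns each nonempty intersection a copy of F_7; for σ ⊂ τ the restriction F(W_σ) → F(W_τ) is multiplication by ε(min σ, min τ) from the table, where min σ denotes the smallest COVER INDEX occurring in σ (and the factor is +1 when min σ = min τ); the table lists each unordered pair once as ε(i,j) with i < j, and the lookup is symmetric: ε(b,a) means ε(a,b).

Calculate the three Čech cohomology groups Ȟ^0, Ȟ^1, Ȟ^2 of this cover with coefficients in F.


nonempty overlaps:
  W12={x} W16={s} W23={w} W34={v} W45={t} W56={y}
C dims 6,6; δ0: rk_F7 5
degree 0: 6−5−0 = 1 → Ȟ^0 ≅ Z/7
degree 1: 6−0−5 = 1 → Ȟ^1 ≅ Z/7
degree 2: 0−0−0 = 0 → Ȟ^2 ≅ 0

Ȟ^0 = Z/7,  Ȟ^1 = Z/7,  Ȟ^2 = 0


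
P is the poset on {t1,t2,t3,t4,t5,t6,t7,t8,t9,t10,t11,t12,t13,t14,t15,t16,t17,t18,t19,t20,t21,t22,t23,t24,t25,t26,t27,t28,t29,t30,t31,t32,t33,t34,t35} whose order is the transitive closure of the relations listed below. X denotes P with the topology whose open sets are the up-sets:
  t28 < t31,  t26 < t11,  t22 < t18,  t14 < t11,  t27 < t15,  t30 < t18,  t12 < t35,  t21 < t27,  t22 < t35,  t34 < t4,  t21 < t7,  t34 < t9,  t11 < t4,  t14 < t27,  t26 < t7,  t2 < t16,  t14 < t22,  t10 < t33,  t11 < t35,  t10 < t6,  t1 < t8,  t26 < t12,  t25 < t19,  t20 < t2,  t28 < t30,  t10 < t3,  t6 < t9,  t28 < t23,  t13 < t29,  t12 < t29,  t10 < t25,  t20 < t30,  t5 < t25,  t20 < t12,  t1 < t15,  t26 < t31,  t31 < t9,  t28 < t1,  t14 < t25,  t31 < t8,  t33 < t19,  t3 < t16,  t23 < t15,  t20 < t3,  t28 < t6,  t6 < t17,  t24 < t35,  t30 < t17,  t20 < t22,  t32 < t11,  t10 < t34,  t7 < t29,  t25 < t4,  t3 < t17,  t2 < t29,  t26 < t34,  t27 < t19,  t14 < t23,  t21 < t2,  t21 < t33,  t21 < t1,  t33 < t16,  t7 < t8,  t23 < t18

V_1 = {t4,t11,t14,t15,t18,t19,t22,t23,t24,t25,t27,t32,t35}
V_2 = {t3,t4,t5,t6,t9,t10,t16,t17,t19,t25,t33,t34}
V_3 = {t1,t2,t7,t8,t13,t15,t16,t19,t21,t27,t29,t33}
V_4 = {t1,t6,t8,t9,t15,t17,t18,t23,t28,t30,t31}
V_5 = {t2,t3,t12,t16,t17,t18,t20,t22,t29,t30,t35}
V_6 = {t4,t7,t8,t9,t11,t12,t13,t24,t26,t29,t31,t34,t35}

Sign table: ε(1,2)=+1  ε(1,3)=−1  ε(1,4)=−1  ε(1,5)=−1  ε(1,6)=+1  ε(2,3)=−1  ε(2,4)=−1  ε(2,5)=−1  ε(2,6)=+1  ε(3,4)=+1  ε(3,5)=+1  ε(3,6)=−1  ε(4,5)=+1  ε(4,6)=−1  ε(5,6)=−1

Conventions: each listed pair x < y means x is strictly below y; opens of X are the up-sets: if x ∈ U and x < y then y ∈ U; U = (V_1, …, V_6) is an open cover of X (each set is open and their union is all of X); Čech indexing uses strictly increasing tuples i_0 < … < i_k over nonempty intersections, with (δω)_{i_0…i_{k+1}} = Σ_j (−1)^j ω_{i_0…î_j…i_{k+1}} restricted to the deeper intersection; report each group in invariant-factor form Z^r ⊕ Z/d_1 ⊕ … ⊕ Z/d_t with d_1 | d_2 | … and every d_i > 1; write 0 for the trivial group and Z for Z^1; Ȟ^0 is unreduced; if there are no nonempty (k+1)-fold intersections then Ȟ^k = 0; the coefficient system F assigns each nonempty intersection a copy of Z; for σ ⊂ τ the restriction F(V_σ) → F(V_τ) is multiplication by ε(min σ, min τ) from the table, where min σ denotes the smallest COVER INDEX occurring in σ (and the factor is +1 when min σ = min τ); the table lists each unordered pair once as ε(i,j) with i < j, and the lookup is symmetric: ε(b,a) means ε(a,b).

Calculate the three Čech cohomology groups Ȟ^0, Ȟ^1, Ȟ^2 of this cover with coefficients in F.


Ȟ^0 ≅ Z; Ȟ^1 ≅ 0; Ȟ^2 ≅ Z/2

nerve of the cover:
  V12={t4,t19,t25} V13={t15,t19,t27} V14={t15,t18,t23} V15={t18,t22,t35} V16={t4,t11,t24,t35} V23={t16,t19,t33} V24={t6,t9,t17} V25={t3,t16,t17} V26={t4,t9,t34} V34={t1,t8,t15} V35={t2,t16,t29} V36={t7,t8,t13,t29} V45={t17,t18,t30} V46={t8,t9,t31} V56={t12,t29,t35}
  V123={t19} V126={t4} V134={t15} V145={t18} V156={t35} V235={t16} V245={t17} V246={t9} V346={t8} V356={t29}
C dims 6,15,10; δ0: rk 5, SNF 1^5; δ1: rk 10, SNF 1^9·2
Ȟ^0 = (6 − 5) − 0 = 1, so Ȟ^0 ≅ Z
Ȟ^1 = (15 − 10) − 5 = 0, so Ȟ^1 ≅ 0
Ȟ^2 = (10 − 0) − 10 = 0 plus torsion [2], so Ȟ^2 ≅ Z/2


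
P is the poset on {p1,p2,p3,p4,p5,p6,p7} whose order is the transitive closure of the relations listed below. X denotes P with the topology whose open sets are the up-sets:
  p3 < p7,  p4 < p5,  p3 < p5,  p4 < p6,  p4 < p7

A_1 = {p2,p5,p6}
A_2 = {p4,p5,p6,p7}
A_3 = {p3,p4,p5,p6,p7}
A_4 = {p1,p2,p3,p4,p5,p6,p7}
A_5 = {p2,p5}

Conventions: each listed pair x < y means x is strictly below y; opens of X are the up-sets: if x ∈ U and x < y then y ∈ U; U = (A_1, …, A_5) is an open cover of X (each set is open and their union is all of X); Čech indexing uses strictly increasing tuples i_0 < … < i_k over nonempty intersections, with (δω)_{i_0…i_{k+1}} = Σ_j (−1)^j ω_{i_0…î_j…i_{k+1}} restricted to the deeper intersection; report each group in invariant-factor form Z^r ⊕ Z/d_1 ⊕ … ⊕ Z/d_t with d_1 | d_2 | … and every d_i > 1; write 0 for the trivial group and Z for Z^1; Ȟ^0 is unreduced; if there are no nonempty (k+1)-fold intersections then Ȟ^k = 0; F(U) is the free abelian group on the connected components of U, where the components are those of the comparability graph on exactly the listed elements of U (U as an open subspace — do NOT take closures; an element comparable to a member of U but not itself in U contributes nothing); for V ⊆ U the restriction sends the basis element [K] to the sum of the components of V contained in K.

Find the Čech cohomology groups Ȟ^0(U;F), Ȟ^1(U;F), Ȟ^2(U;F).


cover nerve:
  A12={p5,p6} A13={p5,p6} A14={p2,p5,p6} A15={p2,p5} A23={p4,p5,p6,p7} A24={p4,p5,p6,p7} A25={p5} A34={p3,p4,p5,p6,p7} A35={p5} A45={p2,p5}
  A123={p5,p6} A124={p5,p6} A125={p5} A134={p5,p6} A135={p5} A145={p2,p5} A234={p4,p5,p6,p7} A235={p5} A245={p5} A345={p5}
  A1234={p5,p6} A1235={p5} A1245={p5} A1345={p5} A2345={p5}
  A12345={p5}
components per intersection:
  A1: {p2} {p5} {p6}
  A2: {p4,p5,p6,p7}
  A3: {p3,p4,p5,p6,p7}
  A4: {p1} {p2} {p3,p4,p5,p6,p7}
  A5: {p2} {p5}
  A12: {p5} {p6}
  A13: {p5} {p6}
  A14: {p2} {p5} {p6}
  A15: {p2} {p5}
  A23: {p4,p5,p6,p7}
  A24: {p4,p5,p6,p7}
  A25: {p5}
  A34: {p3,p4,p5,p6,p7}
  A35: {p5}
  A45: {p2} {p5}
  A123: {p5} {p6}
  A124: {p5} {p6}
  A125: {p5}
  A134: {p5} {p6}
  A135: {p5}
  A145: {p2} {p5}
  A234: {p4,p5,p6,p7}
  A235: {p5}
  A245: {p5}
  A345: {p5}
  A1234: {p5} {p6}
  A1235: {p5}
  A1245: {p5}
  A1345: {p5}
  A2345: {p5}
  A12345: {p5}
C dims 10,16,14,6; δ0: rk 7, SNF 1^7; δ1: rk 9, SNF 1^9; δ2: rk 5, SNF 1^5
Ȟ^0: (10−7)−0=3 ⇒ Z^3
Ȟ^1: (16−9)−7=0 ⇒ 0
Ȟ^2: (14−5)−9=0 ⇒ 0

Ȟ^0 ≅ Z^3, Ȟ^1 ≅ 0, Ȟ^2 ≅ 0


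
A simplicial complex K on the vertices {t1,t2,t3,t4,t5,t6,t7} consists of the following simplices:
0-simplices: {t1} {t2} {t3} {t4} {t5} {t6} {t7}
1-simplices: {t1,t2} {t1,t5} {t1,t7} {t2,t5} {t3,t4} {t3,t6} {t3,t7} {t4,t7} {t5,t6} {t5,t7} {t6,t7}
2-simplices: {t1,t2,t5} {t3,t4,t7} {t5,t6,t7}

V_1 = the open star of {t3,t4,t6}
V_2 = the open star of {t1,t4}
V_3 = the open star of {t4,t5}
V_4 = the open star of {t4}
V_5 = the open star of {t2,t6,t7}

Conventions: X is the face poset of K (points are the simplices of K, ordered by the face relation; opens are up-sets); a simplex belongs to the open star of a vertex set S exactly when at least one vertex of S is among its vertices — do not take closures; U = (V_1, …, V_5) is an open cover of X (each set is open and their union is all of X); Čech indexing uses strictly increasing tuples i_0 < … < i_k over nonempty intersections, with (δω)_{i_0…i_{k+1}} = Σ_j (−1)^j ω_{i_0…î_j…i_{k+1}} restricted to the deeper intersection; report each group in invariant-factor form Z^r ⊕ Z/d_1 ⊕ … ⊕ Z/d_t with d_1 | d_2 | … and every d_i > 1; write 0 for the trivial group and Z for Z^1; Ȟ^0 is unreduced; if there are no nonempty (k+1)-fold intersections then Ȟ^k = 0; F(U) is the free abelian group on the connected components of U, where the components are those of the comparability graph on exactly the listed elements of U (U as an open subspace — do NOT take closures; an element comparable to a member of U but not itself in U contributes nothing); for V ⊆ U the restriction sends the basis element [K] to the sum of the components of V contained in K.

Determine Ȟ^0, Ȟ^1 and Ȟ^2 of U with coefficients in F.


Ȟ^0 = Z, Ȟ^1 = Z^2, Ȟ^2 = 0

nonempty intersections:
  V1={{t3},{t4},{t6},{t3,t4},{t3,t6},{t3,t7},{t4,t7},{t5,t6},{t6,t7},{t3,t4,t7},{t5,t6,t7}} V2={{t1},{t4},{t1,t2},{t1,t5},{t1,t7},{t3,t4},{t4,t7},{t1,t2,t5},{t3,t4,t7}} V3={{t4},{t5},{t1,t5},{t2,t5},{t3,t4},{t4,t7},{t5,t6},{t5,t7},{t1,t2,t5},{t3,t4,t7},{t5,t6,t7}} V4={{t4},{t3,t4},{t4,t7},{t3,t4,t7}} V5={{t2},{t6},{t7},{t1,t2},{t1,t7},{t2,t5},{t3,t6},{t3,t7},{t4,t7},{t5,t6},{t5,t7},{t6,t7},{t1,t2,t5},{t3,t4,t7},{t5,t6,t7}}
  V12={{t4},{t3,t4},{t4,t7},{t3,t4,t7}} V13={{t4},{t3,t4},{t4,t7},{t5,t6},{t3,t4,t7},{t5,t6,t7}} V14={{t4},{t3,t4},{t4,t7},{t3,t4,t7}} V15={{t6},{t3,t6},{t3,t7},{t4,t7},{t5,t6},{t6,t7},{t3,t4,t7},{t5,t6,t7}} V23={{t4},{t1,t5},{t3,t4},{t4,t7},{t1,t2,t5},{t3,t4,t7}} V24={{t4},{t3,t4},{t4,t7},{t3,t4,t7}} V25={{t1,t2},{t1,t7},{t4,t7},{t1,t2,t5},{t3,t4,t7}} V34={{t4},{t3,t4},{t4,t7},{t3,t4,t7}} V35={{t2,t5},{t4,t7},{t5,t6},{t5,t7},{t1,t2,t5},{t3,t4,t7},{t5,t6,t7}} V45={{t4,t7},{t3,t4,t7}}
  V123={{t4},{t3,t4},{t4,t7},{t3,t4,t7}} V124={{t4},{t3,t4},{t4,t7},{t3,t4,t7}} V125={{t4,t7},{t3,t4,t7}} V134={{t4},{t3,t4},{t4,t7},{t3,t4,t7}} V135={{t4,t7},{t5,t6},{t3,t4,t7},{t5,t6,t7}} V145={{t4,t7},{t3,t4,t7}} V234={{t4},{t3,t4},{t4,t7},{t3,t4,t7}} V235={{t4,t7},{t1,t2,t5},{t3,t4,t7}} V245={{t4,t7},{t3,t4,t7}} V345={{t4,t7},{t3,t4,t7}}
  V1234={{t4},{t3,t4},{t4,t7},{t3,t4,t7}} V1235={{t4,t7},{t3,t4,t7}} V1245={{t4,t7},{t3,t4,t7}} V1345={{t4,t7},{t3,t4,t7}} V2345={{t4,t7},{t3,t4,t7}}
  V12345={{t4,t7},{t3,t4,t7}}
components per intersection:
  V1: {{t3},{t4},{t6},{t3,t4},{t3,t6},{t3,t7},{t4,t7},{t5,t6},{t6,t7},{t3,t4,t7},{t5,t6,t7}}
  V2: {{t1},{t1,t2},{t1,t5},{t1,t7},{t1,t2,t5}} {{t4},{t3,t4},{t4,t7},{t3,t4,t7}}
  V3: {{t4},{t3,t4},{t4,t7},{t3,t4,t7}} {{t5},{t1,t5},{t2,t5},{t5,t6},{t5,t7},{t1,t2,t5},{t5,t6,t7}}
  V4: {{t4},{t3,t4},{t4,t7},{t3,t4,t7}}
  V5: {{t2},{t1,t2},{t2,t5},{t1,t2,t5}} {{t6},{t7},{t1,t7},{t3,t6},{t3,t7},{t4,t7},{t5,t6},{t5,t7},{t6,t7},{t3,t4,t7},{t5,t6,t7}}
  V12: {{t4},{t3,t4},{t4,t7},{t3,t4,t7}}
  V13: {{t4},{t3,t4},{t4,t7},{t3,t4,t7}} {{t5,t6},{t5,t6,t7}}
  V14: {{t4},{t3,t4},{t4,t7},{t3,t4,t7}}
  V15: {{t6},{t3,t6},{t5,t6},{t6,t7},{t5,t6,t7}} {{t3,t7},{t4,t7},{t3,t4,t7}}
  V23: {{t4},{t3,t4},{t4,t7},{t3,t4,t7}} {{t1,t5},{t1,t2,t5}}
  V24: {{t4},{t3,t4},{t4,t7},{t3,t4,t7}}
  V25: {{t1,t2},{t1,t2,t5}} {{t1,t7}} {{t4,t7},{t3,t4,t7}}
  V34: {{t4},{t3,t4},{t4,t7},{t3,t4,t7}}
  V35: {{t2,t5},{t1,t2,t5}} {{t4,t7},{t3,t4,t7}} {{t5,t6},{t5,t7},{t5,t6,t7}}
  V45: {{t4,t7},{t3,t4,t7}}
  V123: {{t4},{t3,t4},{t4,t7},{t3,t4,t7}}
  V124: {{t4},{t3,t4},{t4,t7},{t3,t4,t7}}
  V125: {{t4,t7},{t3,t4,t7}}
  V134: {{t4},{t3,t4},{t4,t7},{t3,t4,t7}}
  V135: {{t4,t7},{t3,t4,t7}} {{t5,t6},{t5,t6,t7}}
  V145: {{t4,t7},{t3,t4,t7}}
  V234: {{t4},{t3,t4},{t4,t7},{t3,t4,t7}}
  V235: {{t4,t7},{t3,t4,t7}} {{t1,t2,t5}}
  V245: {{t4,t7},{t3,t4,t7}}
  V345: {{t4,t7},{t3,t4,t7}}
  V1234: {{t4},{t3,t4},{t4,t7},{t3,t4,t7}}
  V1235: {{t4,t7},{t3,t4,t7}}
  V1245: {{t4,t7},{t3,t4,t7}}
  V1345: {{t4,t7},{t3,t4,t7}}
  V2345: {{t4,t7},{t3,t4,t7}}
  V12345: {{t4,t7},{t3,t4,t7}}
C dims 8,17,12,5; δ0: rk 7, SNF 1^7; δ1: rk 8, SNF 1^8; δ2: rk 4, SNF 1^4
Ȟ^0: (8−7)−0=1 ⇒ Z
Ȟ^1: (17−8)−7=2 ⇒ Z^2
Ȟ^2: (12−4)−8=0 ⇒ 0


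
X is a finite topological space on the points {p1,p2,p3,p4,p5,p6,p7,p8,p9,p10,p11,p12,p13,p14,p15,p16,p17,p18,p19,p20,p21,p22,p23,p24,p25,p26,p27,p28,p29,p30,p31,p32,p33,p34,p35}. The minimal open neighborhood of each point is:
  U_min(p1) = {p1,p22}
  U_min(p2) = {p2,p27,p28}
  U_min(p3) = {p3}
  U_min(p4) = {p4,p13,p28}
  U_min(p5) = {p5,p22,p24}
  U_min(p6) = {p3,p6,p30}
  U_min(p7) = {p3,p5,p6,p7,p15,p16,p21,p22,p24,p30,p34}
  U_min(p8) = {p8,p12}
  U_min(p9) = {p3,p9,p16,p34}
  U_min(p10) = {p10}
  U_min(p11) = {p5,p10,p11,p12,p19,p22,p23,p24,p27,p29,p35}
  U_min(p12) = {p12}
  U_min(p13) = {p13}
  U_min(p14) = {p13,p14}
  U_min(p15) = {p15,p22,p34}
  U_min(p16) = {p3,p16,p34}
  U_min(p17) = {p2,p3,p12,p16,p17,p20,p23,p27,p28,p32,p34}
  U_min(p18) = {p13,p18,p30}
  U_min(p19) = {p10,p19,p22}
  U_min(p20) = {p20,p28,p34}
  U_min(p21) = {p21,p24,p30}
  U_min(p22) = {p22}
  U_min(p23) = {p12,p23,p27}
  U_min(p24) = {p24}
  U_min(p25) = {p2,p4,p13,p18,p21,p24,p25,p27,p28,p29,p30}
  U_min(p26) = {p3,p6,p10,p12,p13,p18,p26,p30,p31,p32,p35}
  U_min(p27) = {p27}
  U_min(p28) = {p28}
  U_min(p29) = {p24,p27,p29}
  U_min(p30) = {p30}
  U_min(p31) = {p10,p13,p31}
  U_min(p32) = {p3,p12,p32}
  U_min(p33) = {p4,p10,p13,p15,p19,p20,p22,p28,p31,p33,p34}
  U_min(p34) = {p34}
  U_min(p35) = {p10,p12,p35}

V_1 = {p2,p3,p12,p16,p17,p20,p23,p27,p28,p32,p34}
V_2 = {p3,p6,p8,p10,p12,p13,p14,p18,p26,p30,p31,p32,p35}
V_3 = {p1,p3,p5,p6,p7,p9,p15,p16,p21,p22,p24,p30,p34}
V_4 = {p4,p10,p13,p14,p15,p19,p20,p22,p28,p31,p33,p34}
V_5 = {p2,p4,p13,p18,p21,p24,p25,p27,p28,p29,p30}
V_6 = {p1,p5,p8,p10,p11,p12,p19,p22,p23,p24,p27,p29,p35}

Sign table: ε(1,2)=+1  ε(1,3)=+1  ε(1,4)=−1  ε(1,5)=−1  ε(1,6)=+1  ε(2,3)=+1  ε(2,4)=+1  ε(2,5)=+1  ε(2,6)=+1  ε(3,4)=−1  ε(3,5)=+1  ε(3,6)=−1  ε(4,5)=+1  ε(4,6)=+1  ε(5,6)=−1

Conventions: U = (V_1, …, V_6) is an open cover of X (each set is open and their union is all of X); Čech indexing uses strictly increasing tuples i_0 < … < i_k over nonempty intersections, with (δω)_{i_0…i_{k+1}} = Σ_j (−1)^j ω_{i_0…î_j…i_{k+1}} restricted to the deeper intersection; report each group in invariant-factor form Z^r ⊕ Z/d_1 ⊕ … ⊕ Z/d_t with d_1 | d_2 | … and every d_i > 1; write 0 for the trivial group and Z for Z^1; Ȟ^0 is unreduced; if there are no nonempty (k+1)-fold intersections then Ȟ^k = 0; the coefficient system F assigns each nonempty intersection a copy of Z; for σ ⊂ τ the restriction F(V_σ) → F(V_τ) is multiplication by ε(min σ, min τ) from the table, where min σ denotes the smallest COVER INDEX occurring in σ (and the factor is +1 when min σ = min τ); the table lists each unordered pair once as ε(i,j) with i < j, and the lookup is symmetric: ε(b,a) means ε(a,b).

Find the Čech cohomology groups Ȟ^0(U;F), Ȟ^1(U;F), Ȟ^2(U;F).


Ȟ^0 ≅ 0,  Ȟ^1 ≅ Z/2,  Ȟ^2 ≅ Z

cover nerve:
  V12={p3,p12,p32} V13={p3,p16,p34} V14={p20,p28,p34} V15={p2,p27,p28} V16={p12,p23,p27} V23={p3,p6,p30} V24={p10,p13,p14,p31} V25={p13,p18,p30} V26={p8,p10,p12,p35} V34={p15,p22,p34} V35={p21,p24,p30} V36={p1,p5,p22,p24} V45={p4,p13,p28} V46={p10,p19,p22} V56={p24,p27,p29}
  V123={p3} V126={p12} V134={p34} V145={p28} V156={p27} V235={p30} V245={p13} V246={p10} V346={p22} V356={p24}
C dims 6,15,10; δ0: rk 6, SNF 1^5·2; δ1: rk 9, SNF 1^9
Ȟ^0: (6−6)−0=0 ⇒ 0
Ȟ^1: (15−9)−6=0 plus torsion [2] ⇒ Z/2
Ȟ^2: (10−0)−9=1 ⇒ Z


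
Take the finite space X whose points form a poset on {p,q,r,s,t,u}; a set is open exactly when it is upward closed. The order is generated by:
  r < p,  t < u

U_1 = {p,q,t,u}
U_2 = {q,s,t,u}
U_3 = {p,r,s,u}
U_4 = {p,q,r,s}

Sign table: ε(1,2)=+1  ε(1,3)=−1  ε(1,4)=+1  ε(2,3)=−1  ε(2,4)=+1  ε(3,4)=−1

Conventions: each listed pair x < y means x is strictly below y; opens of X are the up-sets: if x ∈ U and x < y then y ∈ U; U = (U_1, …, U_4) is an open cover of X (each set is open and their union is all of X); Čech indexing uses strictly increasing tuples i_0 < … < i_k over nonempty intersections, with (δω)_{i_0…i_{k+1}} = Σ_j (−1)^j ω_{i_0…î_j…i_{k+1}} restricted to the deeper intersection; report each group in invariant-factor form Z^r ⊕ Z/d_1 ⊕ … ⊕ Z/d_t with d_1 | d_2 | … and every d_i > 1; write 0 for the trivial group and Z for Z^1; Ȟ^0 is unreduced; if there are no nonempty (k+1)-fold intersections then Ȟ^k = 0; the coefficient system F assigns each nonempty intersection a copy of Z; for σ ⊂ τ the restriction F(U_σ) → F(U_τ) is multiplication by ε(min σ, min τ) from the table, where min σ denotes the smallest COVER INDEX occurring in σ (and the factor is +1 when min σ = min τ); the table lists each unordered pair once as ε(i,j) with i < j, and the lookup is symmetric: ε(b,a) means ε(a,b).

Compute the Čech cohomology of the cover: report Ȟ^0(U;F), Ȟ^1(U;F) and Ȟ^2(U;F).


cover nerve:
  U12={q,t,u} U13={p,u} U14={p,q} U23={s,u} U24={q,s} U34={p,r,s}
  U123={u} U124={q} U134={p} U234={s}
C dims 4,6,4; δ0: rk 3, SNF 1^3; δ1: rk 3, SNF 1^3
Ȟ^0: (4−3)−0=1 ⇒ Z
Ȟ^1: (6−3)−3=0 ⇒ 0
Ȟ^2: (4−0)−3=1 ⇒ Z

Ȟ^0 ≅ Z, Ȟ^1 ≅ 0, Ȟ^2 ≅ Z


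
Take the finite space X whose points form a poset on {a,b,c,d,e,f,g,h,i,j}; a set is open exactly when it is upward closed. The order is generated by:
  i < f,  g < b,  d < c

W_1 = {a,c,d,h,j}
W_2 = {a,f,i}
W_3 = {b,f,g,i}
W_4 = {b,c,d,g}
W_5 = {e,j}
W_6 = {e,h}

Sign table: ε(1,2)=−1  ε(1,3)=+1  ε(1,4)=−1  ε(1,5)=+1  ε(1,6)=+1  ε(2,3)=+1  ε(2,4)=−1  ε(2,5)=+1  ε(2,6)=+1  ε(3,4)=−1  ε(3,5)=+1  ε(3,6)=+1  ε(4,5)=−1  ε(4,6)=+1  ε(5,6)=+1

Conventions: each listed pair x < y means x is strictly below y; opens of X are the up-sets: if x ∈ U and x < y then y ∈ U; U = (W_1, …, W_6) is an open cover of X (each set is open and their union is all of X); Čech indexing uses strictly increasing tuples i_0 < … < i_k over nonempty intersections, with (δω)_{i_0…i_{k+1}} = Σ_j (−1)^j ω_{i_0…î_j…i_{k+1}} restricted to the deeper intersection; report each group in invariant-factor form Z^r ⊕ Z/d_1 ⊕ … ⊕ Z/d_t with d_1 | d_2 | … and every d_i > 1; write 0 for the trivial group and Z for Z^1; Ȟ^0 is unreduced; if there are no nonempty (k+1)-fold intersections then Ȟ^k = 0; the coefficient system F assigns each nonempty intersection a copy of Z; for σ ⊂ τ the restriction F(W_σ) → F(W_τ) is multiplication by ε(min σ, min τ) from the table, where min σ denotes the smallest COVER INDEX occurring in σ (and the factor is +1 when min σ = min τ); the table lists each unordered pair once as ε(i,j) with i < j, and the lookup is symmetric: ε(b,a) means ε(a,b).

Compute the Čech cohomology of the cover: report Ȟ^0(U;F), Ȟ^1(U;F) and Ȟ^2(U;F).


Ȟ^0 = 0; Ȟ^1 = Z ⊕ Z/2; Ȟ^2 = 0

nerve simplices:
  W12={a} W14={c,d} W15={j} W16={h} W23={f,i} W34={b,g} W56={e}
C dims 6,7; δ0: rk 6, SNF 1^5·2
degree 0: 6−6−0 = 0 → Ȟ^0 ≅ 0
degree 1: 7−0−6 = 1 plus torsion [2] → Ȟ^1 ≅ Z ⊕ Z/2
degree 2: 0−0−0 = 0 → Ȟ^2 ≅ 0


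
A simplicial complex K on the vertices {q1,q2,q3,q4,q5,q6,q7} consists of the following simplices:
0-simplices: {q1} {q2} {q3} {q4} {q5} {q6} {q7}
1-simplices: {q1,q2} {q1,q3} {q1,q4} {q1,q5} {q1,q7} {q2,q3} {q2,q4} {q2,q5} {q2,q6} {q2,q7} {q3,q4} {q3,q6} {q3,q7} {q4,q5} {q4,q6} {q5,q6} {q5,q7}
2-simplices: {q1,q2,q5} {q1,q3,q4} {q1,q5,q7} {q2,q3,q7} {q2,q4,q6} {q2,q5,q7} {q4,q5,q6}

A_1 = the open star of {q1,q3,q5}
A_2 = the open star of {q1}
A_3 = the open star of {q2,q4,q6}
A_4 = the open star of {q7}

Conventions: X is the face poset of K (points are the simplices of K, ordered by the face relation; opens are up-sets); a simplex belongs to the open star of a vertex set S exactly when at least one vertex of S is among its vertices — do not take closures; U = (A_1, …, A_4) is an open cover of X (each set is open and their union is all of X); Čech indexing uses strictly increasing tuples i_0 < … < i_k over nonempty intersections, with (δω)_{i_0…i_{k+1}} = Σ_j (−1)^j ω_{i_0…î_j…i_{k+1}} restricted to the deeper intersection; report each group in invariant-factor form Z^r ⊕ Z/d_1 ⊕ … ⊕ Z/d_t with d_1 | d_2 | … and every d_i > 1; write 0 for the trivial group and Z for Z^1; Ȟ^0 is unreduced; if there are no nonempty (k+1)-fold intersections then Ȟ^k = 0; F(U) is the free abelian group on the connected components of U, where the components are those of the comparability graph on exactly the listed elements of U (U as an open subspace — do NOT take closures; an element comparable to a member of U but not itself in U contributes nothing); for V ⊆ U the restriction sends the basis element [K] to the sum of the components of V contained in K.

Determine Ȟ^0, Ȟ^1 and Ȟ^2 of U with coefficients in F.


Ȟ^0 ≅ Z,  Ȟ^1 ≅ Z^4,  Ȟ^2 ≅ 0

nonempty intersections:
  A1={{q1},{q3},{q5},{q1,q2},{q1,q3},{q1,q4},{q1,q5},{q1,q7},{q2,q3},{q2,q5},{q3,q4},{q3,q6},{q3,q7},{q4,q5},{q5,q6},{q5,q7},{q1,q2,q5},{q1,q3,q4},{q1,q5,q7},{q2,q3,q7},{q2,q5,q7},{q4,q5,q6}} A2={{q1},{q1,q2},{q1,q3},{q1,q4},{q1,q5},{q1,q7},{q1,q2,q5},{q1,q3,q4},{q1,q5,q7}} A3={{q2},{q4},{q6},{q1,q2},{q1,q4},{q2,q3},{q2,q4},{q2,q5},{q2,q6},{q2,q7},{q3,q4},{q3,q6},{q4,q5},{q4,q6},{q5,q6},{q1,q2,q5},{q1,q3,q4},{q2,q3,q7},{q2,q4,q6},{q2,q5,q7},{q4,q5,q6}} A4={{q7},{q1,q7},{q2,q7},{q3,q7},{q5,q7},{q1,q5,q7},{q2,q3,q7},{q2,q5,q7}}
  A12={{q1},{q1,q2},{q1,q3},{q1,q4},{q1,q5},{q1,q7},{q1,q2,q5},{q1,q3,q4},{q1,q5,q7}} A13={{q1,q2},{q1,q4},{q2,q3},{q2,q5},{q3,q4},{q3,q6},{q4,q5},{q5,q6},{q1,q2,q5},{q1,q3,q4},{q2,q3,q7},{q2,q5,q7},{q4,q5,q6}} A14={{q1,q7},{q3,q7},{q5,q7},{q1,q5,q7},{q2,q3,q7},{q2,q5,q7}} A23={{q1,q2},{q1,q4},{q1,q2,q5},{q1,q3,q4}} A24={{q1,q7},{q1,q5,q7}} A34={{q2,q7},{q2,q3,q7},{q2,q5,q7}}
  A123={{q1,q2},{q1,q4},{q1,q2,q5},{q1,q3,q4}} A124={{q1,q7},{q1,q5,q7}} A134={{q2,q3,q7},{q2,q5,q7}}
components per intersection:
  A1: {{q1},{q3},{q5},{q1,q2},{q1,q3},{q1,q4},{q1,q5},{q1,q7},{q2,q3},{q2,q5},{q3,q4},{q3,q6},{q3,q7},{q4,q5},{q5,q6},{q5,q7},{q1,q2,q5},{q1,q3,q4},{q1,q5,q7},{q2,q3,q7},{q2,q5,q7},{q4,q5,q6}}
  A2: {{q1},{q1,q2},{q1,q3},{q1,q4},{q1,q5},{q1,q7},{q1,q2,q5},{q1,q3,q4},{q1,q5,q7}}
  A3: {{q2},{q4},{q6},{q1,q2},{q1,q4},{q2,q3},{q2,q4},{q2,q5},{q2,q6},{q2,q7},{q3,q4},{q3,q6},{q4,q5},{q4,q6},{q5,q6},{q1,q2,q5},{q1,q3,q4},{q2,q3,q7},{q2,q4,q6},{q2,q5,q7},{q4,q5,q6}}
  A4: {{q7},{q1,q7},{q2,q7},{q3,q7},{q5,q7},{q1,q5,q7},{q2,q3,q7},{q2,q5,q7}}
  A12: {{q1},{q1,q2},{q1,q3},{q1,q4},{q1,q5},{q1,q7},{q1,q2,q5},{q1,q3,q4},{q1,q5,q7}}
  A13: {{q1,q2},{q2,q5},{q1,q2,q5},{q2,q5,q7}} {{q1,q4},{q3,q4},{q1,q3,q4}} {{q2,q3},{q2,q3,q7}} {{q3,q6}} {{q4,q5},{q5,q6},{q4,q5,q6}}
  A14: {{q1,q7},{q5,q7},{q1,q5,q7},{q2,q5,q7}} {{q3,q7},{q2,q3,q7}}
  A23: {{q1,q2},{q1,q2,q5}} {{q1,q4},{q1,q3,q4}}
  A24: {{q1,q7},{q1,q5,q7}}
  A34: {{q2,q7},{q2,q3,q7},{q2,q5,q7}}
  A123: {{q1,q2},{q1,q2,q5}} {{q1,q4},{q1,q3,q4}}
  A124: {{q1,q7},{q1,q5,q7}}
  A134: {{q2,q3,q7}} {{q2,q5,q7}}
C dims 4,12,5; δ0: rk 3, SNF 1^3; δ1: rk 5, SNF 1^5
Ȟ^0: (4−3)−0=1 ⇒ Z
Ȟ^1: (12−5)−3=4 ⇒ Z^4
Ȟ^2: (5−0)−5=0 ⇒ 0


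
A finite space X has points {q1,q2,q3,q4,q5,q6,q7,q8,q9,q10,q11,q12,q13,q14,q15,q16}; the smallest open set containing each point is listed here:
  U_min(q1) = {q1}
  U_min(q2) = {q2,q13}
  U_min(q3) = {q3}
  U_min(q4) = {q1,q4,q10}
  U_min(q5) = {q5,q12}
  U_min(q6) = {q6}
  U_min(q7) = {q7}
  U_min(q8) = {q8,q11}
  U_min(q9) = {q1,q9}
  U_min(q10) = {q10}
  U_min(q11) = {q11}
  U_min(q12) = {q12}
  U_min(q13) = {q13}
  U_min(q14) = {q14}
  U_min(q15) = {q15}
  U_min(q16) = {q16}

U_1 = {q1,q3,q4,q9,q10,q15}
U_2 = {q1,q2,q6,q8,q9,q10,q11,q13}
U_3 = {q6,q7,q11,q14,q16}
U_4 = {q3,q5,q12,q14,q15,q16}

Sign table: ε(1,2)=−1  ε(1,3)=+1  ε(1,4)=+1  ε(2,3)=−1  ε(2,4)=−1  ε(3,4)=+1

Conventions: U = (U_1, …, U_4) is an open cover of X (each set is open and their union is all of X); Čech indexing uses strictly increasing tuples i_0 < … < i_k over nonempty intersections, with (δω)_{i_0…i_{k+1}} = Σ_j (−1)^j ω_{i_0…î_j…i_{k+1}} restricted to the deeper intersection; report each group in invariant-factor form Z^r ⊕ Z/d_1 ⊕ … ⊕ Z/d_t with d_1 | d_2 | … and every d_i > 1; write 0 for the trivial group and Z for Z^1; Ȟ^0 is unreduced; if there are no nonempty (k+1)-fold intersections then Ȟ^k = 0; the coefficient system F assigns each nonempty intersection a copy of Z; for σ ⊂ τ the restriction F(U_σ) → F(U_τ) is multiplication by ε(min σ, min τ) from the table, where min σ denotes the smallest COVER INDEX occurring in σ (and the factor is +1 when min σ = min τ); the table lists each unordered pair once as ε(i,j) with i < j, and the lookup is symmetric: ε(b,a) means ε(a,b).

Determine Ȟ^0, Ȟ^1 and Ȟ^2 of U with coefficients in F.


Ȟ^0(U;F) ≅ Z; Ȟ^1(U;F) ≅ Z; Ȟ^2(U;F) ≅ 0

nerve simplices:
  U12={q1,q9,q10} U14={q3,q15} U23={q6,q11} U34={q14,q16}
C dims 4,4; δ0: rk 3, SNF 1^3
degree 0: 4−3−0 = 1 → Ȟ^0 ≅ Z
degree 1: 4−0−3 = 1 → Ȟ^1 ≅ Z
degree 2: 0−0−0 = 0 → Ȟ^2 ≅ 0


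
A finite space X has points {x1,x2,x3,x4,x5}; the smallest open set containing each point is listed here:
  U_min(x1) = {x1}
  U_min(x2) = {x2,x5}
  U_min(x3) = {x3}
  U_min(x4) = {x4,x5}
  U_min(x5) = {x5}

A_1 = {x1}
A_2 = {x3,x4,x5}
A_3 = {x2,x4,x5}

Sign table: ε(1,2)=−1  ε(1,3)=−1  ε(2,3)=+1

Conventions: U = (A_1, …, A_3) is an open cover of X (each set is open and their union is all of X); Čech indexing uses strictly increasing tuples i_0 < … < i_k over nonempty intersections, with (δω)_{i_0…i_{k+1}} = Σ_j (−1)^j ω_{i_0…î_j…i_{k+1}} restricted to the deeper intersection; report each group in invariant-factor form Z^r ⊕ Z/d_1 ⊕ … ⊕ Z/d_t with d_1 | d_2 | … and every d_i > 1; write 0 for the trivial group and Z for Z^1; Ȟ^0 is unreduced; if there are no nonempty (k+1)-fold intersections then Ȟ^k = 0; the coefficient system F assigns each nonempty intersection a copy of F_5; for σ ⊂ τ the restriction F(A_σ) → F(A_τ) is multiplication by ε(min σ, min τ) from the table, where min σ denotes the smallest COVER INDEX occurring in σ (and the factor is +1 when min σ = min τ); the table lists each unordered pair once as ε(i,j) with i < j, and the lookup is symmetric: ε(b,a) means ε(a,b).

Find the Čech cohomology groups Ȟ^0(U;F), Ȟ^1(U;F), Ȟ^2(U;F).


cover nerve:
  A23={x4,x5}
C dims 3,1; δ0: rk_F5 1
Ȟ^0: (3−1)−0=2 ⇒ Z/5 ⊕ Z/5
Ȟ^1: (1−0)−1=0 ⇒ 0
Ȟ^2: (0−0)−0=0 ⇒ 0

Ȟ^0 ≅ Z/5 ⊕ Z/5, Ȟ^1 ≅ 0 and Ȟ^2 ≅ 0


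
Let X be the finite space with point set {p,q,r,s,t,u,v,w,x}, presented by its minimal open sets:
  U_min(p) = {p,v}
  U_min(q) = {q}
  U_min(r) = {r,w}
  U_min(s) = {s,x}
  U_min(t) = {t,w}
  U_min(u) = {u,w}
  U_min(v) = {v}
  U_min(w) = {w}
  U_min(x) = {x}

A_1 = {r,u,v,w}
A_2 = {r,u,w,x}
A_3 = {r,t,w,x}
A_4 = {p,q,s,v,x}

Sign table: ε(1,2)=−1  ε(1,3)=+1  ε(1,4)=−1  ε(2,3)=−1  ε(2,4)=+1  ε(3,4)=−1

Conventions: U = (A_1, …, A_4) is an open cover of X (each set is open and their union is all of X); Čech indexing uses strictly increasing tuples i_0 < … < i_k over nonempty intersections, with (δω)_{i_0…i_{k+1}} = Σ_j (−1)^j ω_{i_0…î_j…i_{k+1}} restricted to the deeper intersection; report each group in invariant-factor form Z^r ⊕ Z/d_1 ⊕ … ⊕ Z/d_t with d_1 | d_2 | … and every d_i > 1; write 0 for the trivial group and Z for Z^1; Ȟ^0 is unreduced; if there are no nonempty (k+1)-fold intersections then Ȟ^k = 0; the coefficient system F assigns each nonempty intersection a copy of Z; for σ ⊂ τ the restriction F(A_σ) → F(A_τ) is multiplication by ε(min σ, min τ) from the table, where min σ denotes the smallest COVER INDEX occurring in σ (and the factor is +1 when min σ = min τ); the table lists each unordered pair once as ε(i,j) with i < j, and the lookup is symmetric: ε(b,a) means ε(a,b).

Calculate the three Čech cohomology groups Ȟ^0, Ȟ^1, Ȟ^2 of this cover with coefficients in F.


nerve of the cover:
  A12={r,u,w} A13={r,w} A14={v} A23={r,w,x} A24={x} A34={x}
  A123={r,w} A234={x}
C dims 4,6,2; δ0: rk 3, SNF 1^3; δ1: rk 2, SNF 1^2
Ȟ^0 = (4 − 3) − 0 = 1, so Ȟ^0 ≅ Z
Ȟ^1 = (6 − 2) − 3 = 1, so Ȟ^1 ≅ Z
Ȟ^2 = (2 − 0) − 2 = 0, so Ȟ^2 ≅ 0

Ȟ^0 ≅ Z, Ȟ^1 ≅ Z, Ȟ^2 ≅ 0


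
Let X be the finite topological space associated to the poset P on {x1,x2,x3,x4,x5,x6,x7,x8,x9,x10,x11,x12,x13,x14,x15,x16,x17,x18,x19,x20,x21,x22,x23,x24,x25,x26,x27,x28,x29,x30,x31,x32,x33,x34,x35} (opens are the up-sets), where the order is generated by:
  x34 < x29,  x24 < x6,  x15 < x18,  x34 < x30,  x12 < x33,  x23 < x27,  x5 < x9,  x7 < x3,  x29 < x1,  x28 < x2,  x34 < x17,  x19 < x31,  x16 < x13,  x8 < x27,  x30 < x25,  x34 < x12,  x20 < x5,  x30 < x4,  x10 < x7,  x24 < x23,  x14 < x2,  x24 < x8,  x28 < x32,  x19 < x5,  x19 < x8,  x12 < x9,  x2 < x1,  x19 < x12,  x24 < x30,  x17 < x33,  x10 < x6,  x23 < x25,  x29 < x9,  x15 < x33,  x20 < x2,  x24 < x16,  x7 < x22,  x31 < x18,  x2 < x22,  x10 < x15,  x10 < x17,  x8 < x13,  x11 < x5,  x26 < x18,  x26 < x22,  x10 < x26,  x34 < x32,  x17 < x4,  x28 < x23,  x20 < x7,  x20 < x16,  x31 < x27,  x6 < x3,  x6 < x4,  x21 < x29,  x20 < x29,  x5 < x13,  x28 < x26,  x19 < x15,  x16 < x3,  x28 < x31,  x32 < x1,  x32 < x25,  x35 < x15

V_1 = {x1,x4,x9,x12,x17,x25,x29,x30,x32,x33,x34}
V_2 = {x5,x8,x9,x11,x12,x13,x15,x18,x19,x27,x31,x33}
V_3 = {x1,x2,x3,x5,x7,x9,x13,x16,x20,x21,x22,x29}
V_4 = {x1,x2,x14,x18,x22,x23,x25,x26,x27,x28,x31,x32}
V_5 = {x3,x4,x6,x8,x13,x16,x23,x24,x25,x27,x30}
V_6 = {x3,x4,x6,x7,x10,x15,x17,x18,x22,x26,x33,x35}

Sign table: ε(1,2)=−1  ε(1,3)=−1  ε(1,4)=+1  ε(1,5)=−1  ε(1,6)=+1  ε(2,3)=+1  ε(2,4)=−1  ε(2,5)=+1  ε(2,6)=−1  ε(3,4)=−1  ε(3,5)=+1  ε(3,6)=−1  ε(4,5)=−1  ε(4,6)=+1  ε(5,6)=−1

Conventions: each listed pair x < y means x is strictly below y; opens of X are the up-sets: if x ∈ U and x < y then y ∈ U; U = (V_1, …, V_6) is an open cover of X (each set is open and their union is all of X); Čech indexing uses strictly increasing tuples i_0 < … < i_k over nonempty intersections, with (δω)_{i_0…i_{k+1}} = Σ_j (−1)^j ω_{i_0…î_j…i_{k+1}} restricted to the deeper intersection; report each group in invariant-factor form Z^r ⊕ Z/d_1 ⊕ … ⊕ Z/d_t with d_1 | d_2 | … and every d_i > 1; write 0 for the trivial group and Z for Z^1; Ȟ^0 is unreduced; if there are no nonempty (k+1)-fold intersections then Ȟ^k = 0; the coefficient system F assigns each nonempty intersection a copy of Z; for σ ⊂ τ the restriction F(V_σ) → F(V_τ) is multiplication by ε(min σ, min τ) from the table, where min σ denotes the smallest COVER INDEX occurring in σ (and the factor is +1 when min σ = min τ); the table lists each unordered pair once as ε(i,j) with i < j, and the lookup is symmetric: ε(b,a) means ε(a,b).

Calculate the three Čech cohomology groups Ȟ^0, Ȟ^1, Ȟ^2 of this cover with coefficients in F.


Ȟ^0(U;F) ≅ Z; Ȟ^1(U;F) ≅ 0; Ȟ^2(U;F) ≅ Z/2

cover nerve:
  V12={x9,x12,x33} V13={x1,x9,x29} V14={x1,x25,x32} V15={x4,x25,x30} V16={x4,x17,x33} V23={x5,x9,x13} V24={x18,x27,x31} V25={x8,x13,x27} V26={x15,x18,x33} V34={x1,x2,x22} V35={x3,x13,x16} V36={x3,x7,x22} V45={x23,x25,x27} V46={x18,x22,x26} V56={x3,x4,x6}
  V123={x9} V126={x33} V134={x1} V145={x25} V156={x4} V235={x13} V245={x27} V246={x18} V346={x22} V356={x3}
C dims 6,15,10; δ0: rk 5, SNF 1^5; δ1: rk 10, SNF 1^9·2
Ȟ^0: (6−5)−0=1 ⇒ Z
Ȟ^1: (15−10)−5=0 ⇒ 0
Ȟ^2: (10−0)−10=0 plus torsion [2] ⇒ Z/2


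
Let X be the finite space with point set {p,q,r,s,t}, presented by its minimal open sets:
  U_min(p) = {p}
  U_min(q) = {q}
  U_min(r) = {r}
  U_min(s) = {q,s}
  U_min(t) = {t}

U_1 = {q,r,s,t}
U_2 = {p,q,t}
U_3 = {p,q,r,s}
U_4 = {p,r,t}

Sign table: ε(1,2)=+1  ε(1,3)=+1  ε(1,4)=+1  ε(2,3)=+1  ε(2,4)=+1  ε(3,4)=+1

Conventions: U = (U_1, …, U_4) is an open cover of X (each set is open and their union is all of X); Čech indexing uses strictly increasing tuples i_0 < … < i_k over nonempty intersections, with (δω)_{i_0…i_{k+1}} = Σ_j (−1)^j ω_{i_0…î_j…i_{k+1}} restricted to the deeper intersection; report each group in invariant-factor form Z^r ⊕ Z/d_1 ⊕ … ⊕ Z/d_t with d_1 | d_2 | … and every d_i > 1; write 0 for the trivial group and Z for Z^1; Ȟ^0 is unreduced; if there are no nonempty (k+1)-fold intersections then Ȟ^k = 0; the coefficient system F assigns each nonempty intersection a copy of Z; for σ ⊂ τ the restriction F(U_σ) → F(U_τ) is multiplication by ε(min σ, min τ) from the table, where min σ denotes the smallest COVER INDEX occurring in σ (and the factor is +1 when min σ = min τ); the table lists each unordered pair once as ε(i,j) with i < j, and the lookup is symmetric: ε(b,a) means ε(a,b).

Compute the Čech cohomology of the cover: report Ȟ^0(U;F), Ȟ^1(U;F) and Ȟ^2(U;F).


intersection data:
  U12={q,t} U13={q,r,s} U14={r,t} U23={p,q} U24={p,t} U34={p,r}
  U123={q} U124={t} U134={r} U234={p}
C dims 4,6,4; δ0: rk 3, SNF 1^3; δ1: rk 3, SNF 1^3
Ȟ^0 = (4 − 3) − 0 = 1, so Ȟ^0 ≅ Z
Ȟ^1 = (6 − 3) − 3 = 0, so Ȟ^1 ≅ 0
Ȟ^2 = (4 − 0) − 3 = 1, so Ȟ^2 ≅ Z

Ȟ^0(U;F) ≅ Z,  Ȟ^1(U;F) ≅ 0,  Ȟ^2(U;F) ≅ Z


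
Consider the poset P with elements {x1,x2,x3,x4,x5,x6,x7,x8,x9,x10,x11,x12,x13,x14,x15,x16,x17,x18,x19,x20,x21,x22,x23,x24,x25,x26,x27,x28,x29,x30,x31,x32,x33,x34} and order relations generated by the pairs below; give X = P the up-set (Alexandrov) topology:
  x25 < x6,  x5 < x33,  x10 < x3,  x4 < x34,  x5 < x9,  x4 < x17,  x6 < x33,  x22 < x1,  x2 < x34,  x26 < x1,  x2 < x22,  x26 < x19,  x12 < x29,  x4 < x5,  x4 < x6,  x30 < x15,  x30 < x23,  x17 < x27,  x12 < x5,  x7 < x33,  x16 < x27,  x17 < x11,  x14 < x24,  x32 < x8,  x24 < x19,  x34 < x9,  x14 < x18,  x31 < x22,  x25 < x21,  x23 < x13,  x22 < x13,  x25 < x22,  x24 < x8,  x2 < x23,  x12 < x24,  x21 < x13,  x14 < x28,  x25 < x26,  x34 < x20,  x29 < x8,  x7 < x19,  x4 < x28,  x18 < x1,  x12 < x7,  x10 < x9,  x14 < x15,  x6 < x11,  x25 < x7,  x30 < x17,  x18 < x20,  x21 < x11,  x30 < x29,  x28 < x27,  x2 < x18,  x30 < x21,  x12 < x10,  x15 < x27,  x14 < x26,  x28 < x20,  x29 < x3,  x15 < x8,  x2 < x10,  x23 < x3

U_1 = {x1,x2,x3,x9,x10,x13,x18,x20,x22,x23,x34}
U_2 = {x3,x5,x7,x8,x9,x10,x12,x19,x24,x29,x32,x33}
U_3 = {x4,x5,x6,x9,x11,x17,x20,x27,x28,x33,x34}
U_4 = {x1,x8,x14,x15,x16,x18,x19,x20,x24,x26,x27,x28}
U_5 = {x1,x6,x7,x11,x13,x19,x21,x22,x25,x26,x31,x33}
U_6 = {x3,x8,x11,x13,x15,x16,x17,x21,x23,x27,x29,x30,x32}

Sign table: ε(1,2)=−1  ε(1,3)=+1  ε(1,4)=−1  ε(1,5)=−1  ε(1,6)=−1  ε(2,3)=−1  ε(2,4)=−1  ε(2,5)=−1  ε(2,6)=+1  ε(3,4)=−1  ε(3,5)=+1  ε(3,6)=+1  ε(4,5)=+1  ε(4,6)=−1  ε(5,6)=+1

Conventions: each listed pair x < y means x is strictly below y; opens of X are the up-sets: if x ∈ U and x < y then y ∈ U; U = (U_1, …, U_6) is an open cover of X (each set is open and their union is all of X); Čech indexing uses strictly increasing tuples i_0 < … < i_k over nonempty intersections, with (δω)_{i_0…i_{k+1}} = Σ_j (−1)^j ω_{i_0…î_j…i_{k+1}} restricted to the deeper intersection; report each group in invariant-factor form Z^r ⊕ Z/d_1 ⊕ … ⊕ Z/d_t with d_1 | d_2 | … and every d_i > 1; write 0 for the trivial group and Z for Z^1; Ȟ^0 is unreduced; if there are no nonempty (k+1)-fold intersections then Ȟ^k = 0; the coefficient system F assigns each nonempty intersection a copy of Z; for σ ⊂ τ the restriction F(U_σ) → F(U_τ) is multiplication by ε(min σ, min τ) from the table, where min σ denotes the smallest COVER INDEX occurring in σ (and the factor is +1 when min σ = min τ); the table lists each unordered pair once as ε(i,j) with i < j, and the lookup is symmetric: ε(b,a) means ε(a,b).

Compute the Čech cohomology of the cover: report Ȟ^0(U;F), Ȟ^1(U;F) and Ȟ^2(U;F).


cover nerve:
  U12={x3,x9,x10} U13={x9,x20,x34} U14={x1,x18,x20} U15={x1,x13,x22} U16={x3,x13,x23} U23={x5,x9,x33} U24={x8,x19,x24} U25={x7,x19,x33} U26={x3,x8,x29,x32} U34={x20,x27,x28} U35={x6,x11,x33} U36={x11,x17,x27} U45={x1,x19,x26} U46={x8,x15,x16,x27} U56={x11,x13,x21}
  U123={x9} U126={x3} U134={x20} U145={x1} U156={x13} U235={x33} U245={x19} U246={x8} U346={x27} U356={x11}
C dims 6,15,10; δ0: rk 6, SNF 1^5·2; δ1: rk 9, SNF 1^9
Ȟ^0: (6−6)−0=0 ⇒ 0
Ȟ^1: (15−9)−6=0 plus torsion [2] ⇒ Z/2
Ȟ^2: (10−0)−9=1 ⇒ Z

Ȟ^0 ≅ 0; Ȟ^1 ≅ Z/2; Ȟ^2 ≅ Z
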